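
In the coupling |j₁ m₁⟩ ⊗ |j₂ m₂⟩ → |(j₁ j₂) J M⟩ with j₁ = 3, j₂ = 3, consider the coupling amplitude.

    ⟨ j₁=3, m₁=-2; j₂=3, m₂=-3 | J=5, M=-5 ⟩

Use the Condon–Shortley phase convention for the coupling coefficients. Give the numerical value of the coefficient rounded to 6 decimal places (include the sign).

+√(1/2) ≈ +0.707107

√[11·1!5!5!/12! · 1!5!0!6!0!10!] = √(103680000)
  +(−1)^0/∏(0,1,5,0,0,5)! = 1/14400  (running 1/14400)
⟨..|..⟩ = √(103680000)·(1/14400) = +0.707107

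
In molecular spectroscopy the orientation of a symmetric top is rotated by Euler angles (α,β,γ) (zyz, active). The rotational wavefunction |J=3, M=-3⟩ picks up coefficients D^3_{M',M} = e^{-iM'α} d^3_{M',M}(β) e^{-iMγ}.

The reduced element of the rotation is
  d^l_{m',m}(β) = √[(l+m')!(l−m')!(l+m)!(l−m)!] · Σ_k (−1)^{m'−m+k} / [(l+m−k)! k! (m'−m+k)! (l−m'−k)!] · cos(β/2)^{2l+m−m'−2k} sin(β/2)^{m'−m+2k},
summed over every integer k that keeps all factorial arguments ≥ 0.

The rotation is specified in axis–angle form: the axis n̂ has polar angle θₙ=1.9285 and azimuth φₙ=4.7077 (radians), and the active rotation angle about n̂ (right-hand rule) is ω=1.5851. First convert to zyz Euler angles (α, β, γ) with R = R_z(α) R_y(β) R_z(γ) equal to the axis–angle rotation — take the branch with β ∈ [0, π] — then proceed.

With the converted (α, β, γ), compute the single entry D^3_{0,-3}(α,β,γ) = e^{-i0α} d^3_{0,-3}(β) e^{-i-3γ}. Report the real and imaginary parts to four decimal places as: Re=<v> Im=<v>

Axis–angle → zyz. n̂ = (sinθₙcosφₙ, sinθₙsinφₙ, cosθₙ) = (-0.004392, -0.936693, -0.350124), ω = 1.5851.
R = I cosω + sinω [n̂]ₓ + (1−cosω) n̂n̂ᵀ gives
  R = [-0.014284, +0.354261, -0.935037; -0.345915, +0.875640, +0.337041; +0.938157, +0.328258, +0.110037]
β = atan2(√(R₁₃²+R₂₃²), R₃₃) = 1.460536; α = atan2(R₂₃, R₁₃) mod 2π = 2.795632; γ = atan2(R₃₂, −R₃₁) mod 2π = 2.805010
Split into d^3_{0,-3}(β=1.4605) × two z-phases.
c=cos(1.460536/2)=0.744996, s=sin(1.460536/2)=0.667069; N=√[6·6·1·720]=160.996894
k∈{0} keeps every argument non-negative
  k=0: (−1)^3·160.9969/(36)·0.7450^3·0.6671^3 = -0.548895
d^3_{0,-3}(1.4605) = -0.548895
Phases: e^{-i·(0)·2.7956}=+1.000000+0.000000i, e^{-i·(-3)·2.8050}=-0.532074+0.846698i ⇒ D=+0.292053-0.464748i

Re=0.2921 Im=-0.4647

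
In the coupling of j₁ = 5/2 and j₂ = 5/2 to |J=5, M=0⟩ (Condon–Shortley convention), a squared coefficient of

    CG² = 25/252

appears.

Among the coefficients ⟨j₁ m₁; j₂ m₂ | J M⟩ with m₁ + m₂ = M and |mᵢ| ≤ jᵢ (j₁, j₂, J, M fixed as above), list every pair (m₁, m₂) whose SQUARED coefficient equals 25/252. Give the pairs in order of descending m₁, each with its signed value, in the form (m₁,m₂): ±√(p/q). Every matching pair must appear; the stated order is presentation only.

(3/2,-3/2): +√(25/252); (-3/2,3/2): +√(25/252)

Admissible pairs with m₁+m₂ = M = 0: (-5/2,5/2), (-3/2,3/2), (-1/2,1/2), (1/2,-1/2), (3/2,-3/2), (5/2,-5/2)
  (m₁,m₂)=(5/2,-5/2): CG² = 1/252, CG = +√(1/252)
  (m₁,m₂)=(3/2,-3/2): CG² = 25/252, CG = +√(25/252)   ← matches the target
  (m₁,m₂)=(1/2,-1/2): CG² = 25/63, CG = +√(25/63)
  (m₁,m₂)=(-1/2,1/2): CG² = 25/63, CG = +√(25/63)
  (m₁,m₂)=(-3/2,3/2): CG² = 25/252, CG = +√(25/252)   ← matches the target
  (m₁,m₂)=(-5/2,5/2): CG² = 1/252, CG = +√(1/252)
Pairs with CG² = 25/252: (3/2,-3/2): +√(25/252); (-3/2,3/2): +√(25/252)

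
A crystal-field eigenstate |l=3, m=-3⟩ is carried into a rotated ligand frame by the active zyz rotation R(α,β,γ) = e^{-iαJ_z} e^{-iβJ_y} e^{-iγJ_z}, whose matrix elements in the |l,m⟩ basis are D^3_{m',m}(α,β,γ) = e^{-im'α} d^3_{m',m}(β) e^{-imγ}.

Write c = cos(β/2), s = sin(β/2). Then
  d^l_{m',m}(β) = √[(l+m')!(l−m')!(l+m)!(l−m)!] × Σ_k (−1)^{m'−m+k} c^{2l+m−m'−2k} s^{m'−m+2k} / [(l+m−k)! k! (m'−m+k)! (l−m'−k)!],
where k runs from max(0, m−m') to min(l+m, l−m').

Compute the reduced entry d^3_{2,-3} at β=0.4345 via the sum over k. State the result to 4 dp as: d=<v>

d^3_{2,-3}(β=0.4345) via the finite sum:
Half-angle: c=0.976494, s=0.215545. N=√(120·1·1·720)=293.938769
The bounds max(0,m−m')=0 and min(l+m,l−m')=0 give 1 term
  k=0: (−1)^5·293.9388/(120)·0.9765^1·0.2155^5 = -0.001113
d^3_{2,-3}(0.4345) = -0.001113

d=-0.0011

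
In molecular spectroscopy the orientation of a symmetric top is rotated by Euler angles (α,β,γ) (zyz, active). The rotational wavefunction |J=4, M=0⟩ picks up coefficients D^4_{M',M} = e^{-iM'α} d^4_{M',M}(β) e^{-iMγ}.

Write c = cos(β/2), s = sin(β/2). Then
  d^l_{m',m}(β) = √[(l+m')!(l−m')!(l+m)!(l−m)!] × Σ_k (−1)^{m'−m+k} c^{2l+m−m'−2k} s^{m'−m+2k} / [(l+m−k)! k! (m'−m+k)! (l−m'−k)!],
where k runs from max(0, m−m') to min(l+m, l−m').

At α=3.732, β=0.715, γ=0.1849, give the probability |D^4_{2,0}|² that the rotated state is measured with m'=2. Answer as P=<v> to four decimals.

First d^4_{2,0}(β=0.7150), then the phase factors e^{-i(2)α} and e^{-i(0)γ}:
With c≡cos(β/2)=0.936775 and s≡sin(β/2)=0.349933, N=[720·2·24·24]^{1/2}=910.735966
The bounds max(0,m−m')=0 and min(l+m,l−m')=2 give 3 terms
  k=0: (−1)^2·910.7360/(96)·0.9368^6·0.3499^2 = +0.785060
  k=1: (−1)^3·910.7360/(36)·0.9368^4·0.3499^4 = -0.292127
  k=2: (−1)^4·910.7360/(96)·0.9368^2·0.3499^6 = +0.015286
d^4_{2,0}(0.7150) = +0.785060 -0.292127 +0.015286 = +0.508219
|D^4_{2,0}|² = |d^4_{2,0}(β)|² = (+0.508219)² = 0.258286 (the z-rotation phases have unit modulus)

P=0.2583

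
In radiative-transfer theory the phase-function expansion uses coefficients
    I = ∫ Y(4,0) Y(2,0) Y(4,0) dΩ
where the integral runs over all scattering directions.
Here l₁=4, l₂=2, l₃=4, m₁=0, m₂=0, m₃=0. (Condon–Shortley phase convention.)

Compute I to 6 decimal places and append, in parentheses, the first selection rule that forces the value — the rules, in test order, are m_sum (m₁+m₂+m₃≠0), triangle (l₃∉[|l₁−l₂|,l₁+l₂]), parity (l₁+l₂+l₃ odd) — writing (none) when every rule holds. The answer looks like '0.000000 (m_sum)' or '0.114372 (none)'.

Checks pass: Σm=0; 10 even; l₃=4∈[2,6].
(2·4+1)(2·2+1)(2·4+1) = 405
Δ: 2! 6! 2! / 11! → 1/13860
sum: t=0:+1/192 t=1:−1/36 t=2:+1/192 = -5/288
3j²(4 2 4; 0 0 0) = Δ·Π!·Σ² = 20/693  (sign -1)
(m-triple is (0,0,0) — same symbol as above.)
combine: 4πI² = 405·20/693·20/693 = 2000/5929
take √, sign +1: I = 0.16383977
No selection rule forces the value: the integral is nonzero (none).

0.163840 (none)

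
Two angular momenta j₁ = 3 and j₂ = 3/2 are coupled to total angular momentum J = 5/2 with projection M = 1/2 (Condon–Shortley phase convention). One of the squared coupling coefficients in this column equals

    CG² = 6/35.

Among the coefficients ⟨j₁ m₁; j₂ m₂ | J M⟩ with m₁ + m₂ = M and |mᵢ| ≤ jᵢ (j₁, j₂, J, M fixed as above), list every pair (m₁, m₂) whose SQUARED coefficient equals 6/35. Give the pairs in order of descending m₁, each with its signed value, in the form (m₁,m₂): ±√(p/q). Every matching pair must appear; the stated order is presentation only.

Admissible pairs with m₁+m₂ = M = 1/2: (-1,3/2), (0,1/2), (1,-1/2), (2,-3/2)
  (m₁,m₂)=(2,-3/2): CG² = 3/7, CG = +√(3/7)
  (m₁,m₂)=(1,-1/2): CG² = 1/70, CG = −√(1/70)
  (m₁,m₂)=(0,1/2): CG² = 6/35, CG = −√(6/35)   ← matches the target
  (m₁,m₂)=(-1,3/2): CG² = 27/70, CG = +√(27/70)
Pairs with CG² = 6/35: (0,1/2): −√(6/35)

(0,1/2): −√(6/35)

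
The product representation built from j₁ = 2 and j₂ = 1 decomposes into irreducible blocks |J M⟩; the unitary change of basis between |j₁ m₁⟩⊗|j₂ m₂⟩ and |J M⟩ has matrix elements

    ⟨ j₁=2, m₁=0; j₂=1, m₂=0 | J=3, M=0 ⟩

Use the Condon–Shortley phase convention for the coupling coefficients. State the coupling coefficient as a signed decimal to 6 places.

√[7·0!4!2!/7! · 2!2!1!1!3!3!] = √(48/5)
  +(−1)^0/∏(0,0,2,1,2,1)! = 1/4  (running 1/4)
⟨..|..⟩ = √(48/5)·(1/4) = +0.774597

+√(3/5) = +0.774597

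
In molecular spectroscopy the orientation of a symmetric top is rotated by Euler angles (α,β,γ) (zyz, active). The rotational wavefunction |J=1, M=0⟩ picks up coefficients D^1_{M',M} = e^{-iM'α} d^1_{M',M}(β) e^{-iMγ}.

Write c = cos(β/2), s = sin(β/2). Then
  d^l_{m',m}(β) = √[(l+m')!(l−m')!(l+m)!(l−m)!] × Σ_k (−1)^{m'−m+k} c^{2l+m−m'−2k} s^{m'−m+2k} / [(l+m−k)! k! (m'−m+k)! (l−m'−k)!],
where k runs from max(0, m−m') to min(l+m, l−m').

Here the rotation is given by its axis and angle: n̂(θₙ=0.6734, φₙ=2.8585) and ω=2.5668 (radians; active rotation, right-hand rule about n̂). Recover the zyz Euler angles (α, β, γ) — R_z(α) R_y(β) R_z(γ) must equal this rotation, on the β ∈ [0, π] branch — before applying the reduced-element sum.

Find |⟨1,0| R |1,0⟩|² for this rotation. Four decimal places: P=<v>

Axis–angle → zyz. n̂ = (sinθₙcosφₙ, sinθₙsinφₙ, cosθₙ) = (-0.598824, +0.174201, +0.781706), ω = 2.5668.
R = I cosω + sinω [n̂]ₓ + (1−cosω) n̂n̂ᵀ gives
  R = [-0.179749, -0.616851, -0.766280; +0.233114, -0.783489, +0.576023; -0.955693, -0.075091, +0.284628]
β = atan2(√(R₁₃²+R₂₃²), R₃₃) = 1.282178; α = atan2(R₂₃, R₁₃) mod 2π = 2.496996; γ = atan2(R₃₂, −R₃₁) mod 2π = 6.204774
D^1_{0,0}(2.4970,1.2822,6.2048) = e^{-i·0·2.4970}·d^1_{0,0}(1.2822)·e^{-i·0·6.2048}. Compute d first:
c=cos(1.282178/2)=0.801445, s=sin(1.282178/2)=0.598069; N=√[1·1·1·1]=1.000000
k: max(0,(0)−(0))=0 … min(1+(0),1−(0))=1
  k=0: (−1)^0·1.0000/(1)·0.8014^2·0.5981^0 = +0.642314
  k=1: (−1)^1·1.0000/(1)·0.8014^0·0.5981^2 = -0.357686
d^1_{0,0}(1.2822) = +0.642314 -0.357686 = +0.284628
|D^1_{0,0}|² = |d^1_{0,0}(β)|² = (+0.284628)² = 0.081013 (the z-rotation phases have unit modulus)

P=0.0810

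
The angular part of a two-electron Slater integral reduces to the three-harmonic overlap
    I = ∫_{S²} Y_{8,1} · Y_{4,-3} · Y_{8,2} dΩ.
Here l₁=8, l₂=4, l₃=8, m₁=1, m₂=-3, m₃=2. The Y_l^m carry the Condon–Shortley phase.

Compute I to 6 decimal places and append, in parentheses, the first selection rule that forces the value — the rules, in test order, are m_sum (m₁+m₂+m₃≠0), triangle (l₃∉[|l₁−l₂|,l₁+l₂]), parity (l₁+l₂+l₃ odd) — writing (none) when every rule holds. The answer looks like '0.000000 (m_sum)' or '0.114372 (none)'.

Rules hold: Σm=0, L=20 even, 4≤8≤12.
N = 17·9·17 = 2601
Δ = 4!·12!·4!/21! = 1/185175900
Racah Σ t=0..4: t=0:+1/557383680 t=1:−1/21772800 t=2:+1/8294400 t=3:−1/21772800 t=4:+1/557383680 = 1/30965760
⇒ 3j(8 4 8; 0 0 0)² = 36/4199, sgn +1
Racah Σ t=0..1: t=0:+1/87091200 t=1:−1/74649600 = -1/522547200
⇒ 3j(8 4 8; 1 -3 2)² = 2/4199, sgn -1
4πI² = N·(3j₀)²·(3jₘ)² = 648/61009
I = -1·√(0.0106214/4π) = -0.02907272
No selection rule forces the value: the integral is nonzero (none).

-0.029073 (none)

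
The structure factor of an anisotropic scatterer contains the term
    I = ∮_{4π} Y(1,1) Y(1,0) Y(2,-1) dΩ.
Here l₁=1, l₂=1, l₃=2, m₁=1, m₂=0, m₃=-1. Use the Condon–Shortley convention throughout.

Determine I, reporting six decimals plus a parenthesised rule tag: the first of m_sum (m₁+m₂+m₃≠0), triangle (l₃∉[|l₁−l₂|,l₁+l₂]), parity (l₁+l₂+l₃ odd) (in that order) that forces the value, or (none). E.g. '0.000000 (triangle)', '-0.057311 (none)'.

Rules hold: Σm=0, L=4 even, 0≤2≤2.
N = 3·3·5 = 45
Δ = 0!·2!·2!/5! = 1/30
Racah Σ t=0..0: t=0:+1/1 = 1/1
⇒ 3j(1 1 2; 0 0 0)² = 2/15, sgn +1
Racah Σ t=0..0: t=0:+1/2 = 1/2
⇒ 3j(1 1 2; 1 0 -1)² = 1/10, sgn -1
4πI² = N·(3j₀)²·(3jₘ)² = 3/5
I = -1·√(0.6/4π) = -0.21850969
No selection rule forces the value: the integral is nonzero (none).

-0.218510 (none)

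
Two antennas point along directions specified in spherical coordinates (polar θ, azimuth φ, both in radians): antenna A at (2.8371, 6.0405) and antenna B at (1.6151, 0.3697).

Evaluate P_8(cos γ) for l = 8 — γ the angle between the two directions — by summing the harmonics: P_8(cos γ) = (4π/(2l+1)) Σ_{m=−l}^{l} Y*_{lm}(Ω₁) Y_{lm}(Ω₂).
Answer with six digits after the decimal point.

Addition theorem: P_8(cos γ) = (4π/17) Σ_m Y*_{lm}(Ω₁) Y_{lm}(Ω₂), m = −8…8:
  m=-8: Y*=-0.00001 - 0.00003j  Y=-0.50276 - 0.09356j  product 0.00000 + 0.00002j
  m=-7: Y*=0.00005 + 0.00042j  Y=0.07714 + 0.04769j  product -0.00002 + 0.00004j
  m=-6: Y*=0.00040 - 0.00344j  Y=0.21905 + 0.28970j  product 0.00108 - 0.00064j
  m=-5: Y*=-0.00700 + 0.01875j  Y=-0.02919 - 0.10238j  product 0.00212 + 0.00017j
  m=-4: Y*=0.04812 - 0.07033j  Y=0.02938 - 0.31851j  product -0.02099 - 0.01739j
  m=-3: Y*=-0.19513 + 0.17395j  Y=-0.05067 + 0.10184j  product -0.00783 - 0.02869j
  m=-2: Y*=0.47151 - 0.24870j  Y=-0.22259 + 0.20300j  product -0.05447 + 0.15108j
  m=-1: Y*=-0.54082 + 0.13389j  Y=0.10895 - 0.04222j  product -0.05327 + 0.03742j
  m=+0: Y*=-0.10776 + 0.00000j  Y=0.29582 + 0.00000j  product -0.03188 + 0.00000j
  m=+1: Y*=0.54082 + 0.13389j  Y=-0.10895 - 0.04222j  product -0.05327 - 0.03742j
  m=+2: Y*=0.47151 + 0.24870j  Y=-0.22259 - 0.20300j  product -0.05447 - 0.15108j
  m=+3: Y*=0.19513 + 0.17395j  Y=0.05067 + 0.10184j  product -0.00783 + 0.02869j
  m=+4: Y*=0.04812 + 0.07033j  Y=0.02938 + 0.31851j  product -0.02099 + 0.01739j
  m=+5: Y*=0.00700 + 0.01875j  Y=0.02919 - 0.10238j  product 0.00212 - 0.00017j
  m=+6: Y*=0.00040 + 0.00344j  Y=0.21905 - 0.28970j  product 0.00108 + 0.00064j
  m=+7: Y*=-0.00005 + 0.00042j  Y=-0.07714 + 0.04769j  product -0.00002 - 0.00004j
  m=+8: Y*=-0.00001 + 0.00003j  Y=-0.50276 + 0.09356j  product 0.00000 - 0.00002j
Σ over m = -0.29859 - 0.00000j; ×(4π/17) → -0.22072 - 0.00000j. Real part: -0.220715

-0.220715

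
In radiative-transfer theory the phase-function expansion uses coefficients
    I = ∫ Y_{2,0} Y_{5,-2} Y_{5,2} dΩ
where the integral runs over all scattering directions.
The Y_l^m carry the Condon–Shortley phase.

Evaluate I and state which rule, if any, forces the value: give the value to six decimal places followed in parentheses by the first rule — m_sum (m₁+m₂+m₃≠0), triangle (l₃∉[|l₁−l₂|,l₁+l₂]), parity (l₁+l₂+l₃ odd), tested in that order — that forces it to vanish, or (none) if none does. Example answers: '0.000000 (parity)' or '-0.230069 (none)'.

Checks pass: Σm=0; 12 even; l₃=5∈[3,7].
(2·2+1)(2·5+1)(2·5+1) = 605
Δ: 2! 2! 8! / 13! → 1/38610
sum: t=0:+1/2880 t=1:−1/576 t=2:+1/2880 = -1/960
3j²(2 5 5; 0 0 0) = Δ·Π!·Σ² = 10/429  (sign +1)
sum: t=0:+1/2880 t=1:−1/1440 t=2:+1/20160 = -1/3360
3j²(2 5 5; 0 -2 2) = Δ·Π!·Σ² = 6/715  (sign +1)
combine: 4πI² = 605·10/429·6/715 = 20/169
take √, sign +1: I = 0.09704356
No selection rule forces the value: the integral is nonzero (none).

0.097044 (none)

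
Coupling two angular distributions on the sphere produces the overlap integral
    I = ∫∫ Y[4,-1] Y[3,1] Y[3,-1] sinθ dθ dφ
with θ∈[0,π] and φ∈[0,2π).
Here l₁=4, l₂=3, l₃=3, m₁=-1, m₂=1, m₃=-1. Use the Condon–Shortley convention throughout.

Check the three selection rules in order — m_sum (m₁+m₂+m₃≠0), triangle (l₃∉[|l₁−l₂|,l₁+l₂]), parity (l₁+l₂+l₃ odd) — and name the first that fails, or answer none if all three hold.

Σmᵢ = -1  ✗
l₃∈[|l₁−l₂|,l₁+l₂]=[1,7], have l₃=3
Σlᵢ = 10 ⇒ even

m_sum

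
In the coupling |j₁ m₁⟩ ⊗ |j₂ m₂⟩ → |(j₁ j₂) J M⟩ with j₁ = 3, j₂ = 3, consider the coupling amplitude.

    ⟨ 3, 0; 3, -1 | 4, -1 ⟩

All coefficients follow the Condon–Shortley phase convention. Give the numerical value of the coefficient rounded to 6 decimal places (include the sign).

-0.312094

√[9·2!4!4!/11! · 3!3!2!4!3!5!] = √(124416/385)
  +(−1)^0/∏(0,2,3,2,1,2)! = 1/48  (running 1/48)
  +(−1)^1/∏(1,1,2,1,2,3)! = -1/24  (running -1/48)
  +(−1)^2/∏(2,0,1,0,3,4)! = 1/288  (running -5/288)
⟨..|..⟩ = √(124416/385)·(-5/288) = -0.312094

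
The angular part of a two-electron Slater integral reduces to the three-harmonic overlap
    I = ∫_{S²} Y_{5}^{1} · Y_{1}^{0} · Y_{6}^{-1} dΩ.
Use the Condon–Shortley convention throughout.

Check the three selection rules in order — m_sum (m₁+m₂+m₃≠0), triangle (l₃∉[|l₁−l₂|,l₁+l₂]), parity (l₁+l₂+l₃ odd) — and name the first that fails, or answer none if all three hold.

none

azimuthal sum: 1 + 0 − 1 = 0  ✓
4 ≤ 6 ≤ 6 (triangle on l)  ✓
L = 5 + 1 + 6 = 12 (even)  ✓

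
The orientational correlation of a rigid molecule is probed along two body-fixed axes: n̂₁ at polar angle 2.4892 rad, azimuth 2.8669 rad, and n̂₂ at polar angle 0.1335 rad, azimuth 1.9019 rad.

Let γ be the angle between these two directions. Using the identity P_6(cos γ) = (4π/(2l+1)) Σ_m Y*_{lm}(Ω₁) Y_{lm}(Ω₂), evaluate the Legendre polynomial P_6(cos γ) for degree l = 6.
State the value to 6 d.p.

Summing Y*_{l m}(θ₁,φ₁)·Y_{l m}(θ₂,φ₂) over m ∈ [−6, 6]; prefactor 4π/(2·6+1) = 0.966644:
  m=-6: Y*=(-0.001869, -0.024112)  Y=(0.000001, 0.000002)  product (0.000000, -0.000000)
  m=-5: Y*=(0.021499, -0.107531)  Y=(-0.000069, 0.000006)  product (-0.000001, 0.000008)
  m=-4: Y*=(0.131022, -0.256646)  Y=(0.000268, -0.001065)  product (-0.000238, -0.000208)
  m=-3: Y*=(0.310405, -0.335396)  Y=(0.009956, 0.006487)  product (0.005266, -0.001326)
  m=-2: Y*=(0.285804, -0.174986)  Y=(-0.068987, 0.053786)  product (-0.010305, 0.027444)
  m=-1: Y*=(-0.150265, 0.042347)  Y=(-0.130256, -0.378918)  product (0.035619, 0.051422)
  m=+0: Y*=(-0.390105, -0.000000)  Y=(0.835361, 0.000000)  product (-0.325878, -0.000000)
  m=+1: Y*=(0.150265, 0.042347)  Y=(0.130256, -0.378918)  product (0.035619, -0.051422)
  m=+2: Y*=(0.285804, 0.174986)  Y=(-0.068987, -0.053786)  product (-0.010305, -0.027444)
  m=+3: Y*=(-0.310405, -0.335396)  Y=(-0.009956, 0.006487)  product (0.005266, 0.001326)
  m=+4: Y*=(0.131022, 0.256646)  Y=(0.000268, 0.001065)  product (-0.000238, 0.000208)
  m=+5: Y*=(-0.021499, -0.107531)  Y=(0.000069, 0.000006)  product (-0.000001, -0.000008)
  m=+6: Y*=(-0.001869, 0.024112)  Y=(0.000001, -0.000002)  product (0.000000, 0.000000)
Σ over m = (-0.265196, 0.000000); ×(4π/13) → (-0.256350, 0.000000). Real part: -0.256350

-0.256350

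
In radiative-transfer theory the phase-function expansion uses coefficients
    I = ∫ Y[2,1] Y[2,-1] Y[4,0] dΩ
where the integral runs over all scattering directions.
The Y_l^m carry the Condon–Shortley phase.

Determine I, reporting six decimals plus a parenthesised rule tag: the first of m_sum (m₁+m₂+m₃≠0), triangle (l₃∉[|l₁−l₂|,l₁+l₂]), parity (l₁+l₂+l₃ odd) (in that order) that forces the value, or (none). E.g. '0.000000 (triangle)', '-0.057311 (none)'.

m-sum 0 ✓  L=8 even ✓  0≤4≤4 ✓
Π(2lᵢ+1) = 5×5×9 = 225
triangle coeff Δ(2,2,4) = 1/630
Σ_t [0,0]: t=0:+1/16 = 1/16
(3j)²=2/35 [(2 2 4; 0 0 0)], sign=+1
Σ_t [0,0]: t=0:+1/36 = 1/36
(3j)²=8/315 [(2 2 4; 1 -1 0)], sign=+1
⇒ 4πI² = 16/49
I = (+1)√(16/49/(4π)) = 0.16119702
No selection rule forces the value: the integral is nonzero (none).

0.161197 (none)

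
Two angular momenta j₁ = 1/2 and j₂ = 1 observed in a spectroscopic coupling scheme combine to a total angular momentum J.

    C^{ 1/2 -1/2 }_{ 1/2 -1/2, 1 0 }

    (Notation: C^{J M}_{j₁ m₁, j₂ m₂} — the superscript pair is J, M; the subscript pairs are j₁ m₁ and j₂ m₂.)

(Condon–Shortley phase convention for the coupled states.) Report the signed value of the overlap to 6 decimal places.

√[2·1!0!1!/3! · 0!1!1!1!0!1!] = √(1/3)
  +(−1)^1/∏(1,0,0,0,0,1)! = -1  (running -1)
⟨..|..⟩ = √(1/3)·(-1) = -0.577350

-0.577350  (= −√(1/3))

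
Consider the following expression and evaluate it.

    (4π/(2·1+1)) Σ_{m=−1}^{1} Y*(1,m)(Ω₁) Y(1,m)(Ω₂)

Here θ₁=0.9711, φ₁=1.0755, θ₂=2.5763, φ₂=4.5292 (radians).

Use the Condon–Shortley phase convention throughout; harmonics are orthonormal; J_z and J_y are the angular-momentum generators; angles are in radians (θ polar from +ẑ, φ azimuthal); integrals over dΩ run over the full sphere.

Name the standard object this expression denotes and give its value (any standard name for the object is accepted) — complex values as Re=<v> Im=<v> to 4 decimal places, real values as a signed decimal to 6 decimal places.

Legendre polynomial (addition theorem), -0.897421

This sum is the spherical-harmonic addition theorem: it equals the Legendre polynomial P_l(cos γ) of the angle γ between the two directions.
Addition theorem: P_1(cos γ) = (4π/3) Σ_m Y*_{lm}(Ω₁) Y_{lm}(Ω₂), m = −1…1:
  [-1]  conj(Y_{1,-1})(Ω₁) = +0.135557+0.250934i ; Y_{1,-1}(Ω₂) = -0.033713+0.181972i ; Δ = -0.050233+0.016208i
  [+0]  conj(Y_{1,0})(Ω₁) = +0.275763-0.000000i ; Y_{1,0}(Ω₂) = -0.412592+0.000000i ; Δ = -0.113778+0.000000i
  [+1]  conj(Y_{1,1})(Ω₁) = -0.135557+0.250934i ; Y_{1,1}(Ω₂) = +0.033713+0.181972i ; Δ = -0.050233-0.016208i
Total Σ_m = -0.214243+0.000000i. Multiply by 4.188790: -0.897421+0.000000i. P_1(cos γ) = -0.897421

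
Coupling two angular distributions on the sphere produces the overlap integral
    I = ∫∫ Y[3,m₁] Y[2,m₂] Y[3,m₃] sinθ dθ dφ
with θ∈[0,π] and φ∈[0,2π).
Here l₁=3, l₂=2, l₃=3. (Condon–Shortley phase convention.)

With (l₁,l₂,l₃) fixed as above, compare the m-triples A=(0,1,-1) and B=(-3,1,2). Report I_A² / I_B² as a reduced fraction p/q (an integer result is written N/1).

Same 3,2,3: normalisation and zero-m 3j drop out of the ratio.
A: Δ: 2! 4! 2! / 9! → 1/3780; sum: t=1:−1/8 t=2:+1/12 = -1/24; 3j²(3 2 3; 0 1 -1) = Δ·Π!·Σ² = 1/210  (sign -1)
B: Δ: 2! 4! 2! / 9! → 1/3780; sum: t=2:+1/48 = 1/48; 3j²(3 2 3; -3 1 2) = Δ·Π!·Σ² = 5/84  (sign -1)
I_A²/I_B² = (1/210)/(5/84) = 2/25

2/25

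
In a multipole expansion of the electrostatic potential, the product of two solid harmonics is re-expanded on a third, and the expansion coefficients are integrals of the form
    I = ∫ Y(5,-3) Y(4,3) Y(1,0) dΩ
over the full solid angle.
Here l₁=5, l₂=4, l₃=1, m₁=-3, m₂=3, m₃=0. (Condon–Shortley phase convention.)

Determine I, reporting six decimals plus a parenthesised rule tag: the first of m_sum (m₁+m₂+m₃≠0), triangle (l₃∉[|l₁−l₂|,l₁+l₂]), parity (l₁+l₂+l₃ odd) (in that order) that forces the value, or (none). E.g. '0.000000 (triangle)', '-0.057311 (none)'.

Rules hold: Σm=0, L=10 even, 1≤1≤9.
N = 11·9·3 = 297
Δ = 8!·2!·0!/11! = 1/495
Racah Σ t=4..4: t=4:+1/576 = 1/576
⇒ 3j(5 4 1; 0 0 0)² = 5/99, sgn -1
Racah Σ t=7..7: t=7:−1/5040 = -1/5040
⇒ 3j(5 4 1; -3 3 0)² = 16/495, sgn +1
4πI² = N·(3j₀)²·(3jₘ)² = 16/33
I = -1·√(0.484848/4π) = -0.19642560
No selection rule forces the value: the integral is nonzero (none).

-0.196426 (none)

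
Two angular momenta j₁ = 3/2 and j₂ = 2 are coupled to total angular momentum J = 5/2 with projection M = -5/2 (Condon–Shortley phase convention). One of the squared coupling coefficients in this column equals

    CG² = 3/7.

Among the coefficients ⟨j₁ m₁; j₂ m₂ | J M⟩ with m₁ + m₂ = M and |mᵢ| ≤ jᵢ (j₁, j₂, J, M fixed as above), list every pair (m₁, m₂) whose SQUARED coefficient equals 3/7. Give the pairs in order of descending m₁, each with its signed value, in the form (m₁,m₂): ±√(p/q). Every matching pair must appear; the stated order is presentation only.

(-3/2,-1): −√(3/7)

Admissible pairs with m₁+m₂ = M = -5/2: (-3/2,-1), (-1/2,-2)
  (m₁,m₂)=(-1/2,-2): CG² = 4/7, CG = +√(4/7)
  (m₁,m₂)=(-3/2,-1): CG² = 3/7, CG = −√(3/7)   ← matches the target
Pairs with CG² = 3/7: (-3/2,-1): −√(3/7)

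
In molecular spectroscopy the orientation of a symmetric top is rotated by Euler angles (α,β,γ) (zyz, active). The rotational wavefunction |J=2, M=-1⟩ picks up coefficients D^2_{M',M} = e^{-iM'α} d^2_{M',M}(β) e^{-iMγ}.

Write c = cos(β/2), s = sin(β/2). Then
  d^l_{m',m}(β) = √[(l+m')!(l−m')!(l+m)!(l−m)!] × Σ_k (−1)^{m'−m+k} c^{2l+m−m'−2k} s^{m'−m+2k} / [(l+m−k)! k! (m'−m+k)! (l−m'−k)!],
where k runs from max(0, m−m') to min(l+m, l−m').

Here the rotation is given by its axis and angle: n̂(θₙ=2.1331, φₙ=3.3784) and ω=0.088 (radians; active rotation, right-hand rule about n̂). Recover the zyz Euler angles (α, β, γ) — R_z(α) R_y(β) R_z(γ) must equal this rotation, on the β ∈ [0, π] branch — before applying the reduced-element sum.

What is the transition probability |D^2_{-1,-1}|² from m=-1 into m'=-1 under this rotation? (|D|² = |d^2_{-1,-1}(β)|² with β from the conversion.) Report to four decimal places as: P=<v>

Axis–angle → zyz. n̂ = (sinθₙcosφₙ, sinθₙsinφₙ, cosθₙ) = (-0.822418, -0.198479, -0.533137), ω = 0.0880.
R = I cosω + sinω [n̂]ₓ + (1−cosω) n̂n̂ᵀ gives
  R = [+0.998748, +0.047487, -0.015747; -0.046224, +0.996283, +0.072689; +0.019140, -0.071870, +0.997230]
β = atan2(√(R₁₃²+R₂₃²), R₃₃) = 0.074444; α = atan2(R₂₃, R₁₃) mod 2π = 1.784135; γ = atan2(R₃₂, −R₃₁) mod 2π = 4.452113
D^2_{-1,-1}(1.7841,0.0744,4.4521) = e^{-i·-1·1.7841}·d^2_{-1,-1}(0.0744)·e^{-i·-1·4.4521}. Compute d first:
With c≡cos(β/2)=0.999307 and s≡sin(β/2)=0.037213, N=[1·6·1·6]^{1/2}=6.000000
The bounds max(0,m−m')=0 and min(l+m,l−m')=1 give 2 terms
  k=0: (−1)^0·6.0000/(6)·0.9993^4·0.0372^0 = +0.997232
  k=1: (−1)^1·6.0000/(2)·0.9993^2·0.0372^2 = -0.004149
d^2_{-1,-1}(0.0744) = +0.997232 -0.004149 = +0.993084
|D^2_{-1,-1}|² = |d^2_{-1,-1}(β)|² = (+0.993084)² = 0.986215 (the z-rotation phases have unit modulus)

P=0.9862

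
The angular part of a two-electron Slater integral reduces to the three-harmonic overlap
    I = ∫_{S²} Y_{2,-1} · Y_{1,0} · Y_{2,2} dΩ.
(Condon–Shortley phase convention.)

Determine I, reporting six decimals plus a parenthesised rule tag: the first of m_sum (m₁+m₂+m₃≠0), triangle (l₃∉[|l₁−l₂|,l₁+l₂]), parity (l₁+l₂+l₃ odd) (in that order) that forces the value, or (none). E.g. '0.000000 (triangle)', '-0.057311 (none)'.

Σmᵢ = 1 ≠ 0, so the φ-integral vanishes; I = 0

0.000000 (m_sum)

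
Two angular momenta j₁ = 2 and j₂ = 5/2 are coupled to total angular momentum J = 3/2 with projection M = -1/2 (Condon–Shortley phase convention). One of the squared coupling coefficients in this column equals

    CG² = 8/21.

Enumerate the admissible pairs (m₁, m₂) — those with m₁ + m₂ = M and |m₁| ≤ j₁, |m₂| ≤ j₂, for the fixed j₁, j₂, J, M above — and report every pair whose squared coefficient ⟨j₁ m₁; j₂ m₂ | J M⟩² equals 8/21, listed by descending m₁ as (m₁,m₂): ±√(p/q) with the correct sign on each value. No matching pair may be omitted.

(2,-5/2): +√(8/21)

Admissible pairs with m₁+m₂ = M = -1/2: (-2,3/2), (-1,1/2), (0,-1/2), (1,-3/2), (2,-5/2)
  (m₁,m₂)=(2,-5/2): CG² = 8/21, CG = +√(8/21)   ← matches the target
  (m₁,m₂)=(1,-3/2): CG² = 2/105, CG = −√(2/105)
  (m₁,m₂)=(0,-1/2): CG² = 2/35, CG = −√(2/35)
  (m₁,m₂)=(-1,1/2): CG² = 5/21, CG = +√(5/21)
  (m₁,m₂)=(-2,3/2): CG² = 32/105, CG = −√(32/105)
Pairs with CG² = 8/21: (2,-5/2): +√(8/21)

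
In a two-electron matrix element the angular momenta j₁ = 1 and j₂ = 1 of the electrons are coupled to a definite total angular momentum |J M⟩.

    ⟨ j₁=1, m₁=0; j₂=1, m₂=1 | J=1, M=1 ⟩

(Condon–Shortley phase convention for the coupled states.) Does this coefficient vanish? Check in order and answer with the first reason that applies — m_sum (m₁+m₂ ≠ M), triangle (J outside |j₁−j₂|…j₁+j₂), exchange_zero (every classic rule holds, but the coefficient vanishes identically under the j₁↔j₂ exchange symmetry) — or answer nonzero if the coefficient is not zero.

nonzero

m-sum: m₁+m₂ = 0+1 = 1, M = 1  ✓
triangle: |j₁−j₂| = 0 ≤ J = 1 ≤ j₁+j₂ = 2  ✓
exchange: j₁≠j₂ or m₁≠m₂ — the exchange symmetry imposes no constraint here
value check: CG = −√(1/2) = -0.707107 ≠ 0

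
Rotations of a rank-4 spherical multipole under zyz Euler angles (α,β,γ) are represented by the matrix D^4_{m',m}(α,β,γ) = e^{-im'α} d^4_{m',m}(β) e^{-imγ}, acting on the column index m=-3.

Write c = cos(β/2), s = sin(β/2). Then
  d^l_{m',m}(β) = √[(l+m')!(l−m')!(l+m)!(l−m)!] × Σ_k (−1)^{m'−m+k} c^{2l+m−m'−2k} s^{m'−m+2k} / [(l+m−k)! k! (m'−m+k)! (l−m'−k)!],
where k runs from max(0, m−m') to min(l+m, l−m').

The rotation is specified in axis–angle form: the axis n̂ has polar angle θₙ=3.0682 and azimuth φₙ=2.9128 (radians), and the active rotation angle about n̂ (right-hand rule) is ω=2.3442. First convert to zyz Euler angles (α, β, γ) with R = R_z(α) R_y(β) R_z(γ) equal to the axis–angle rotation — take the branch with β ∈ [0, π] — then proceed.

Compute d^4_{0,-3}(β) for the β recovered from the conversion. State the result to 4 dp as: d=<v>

Axis–angle → zyz. n̂ = (sinθₙcosφₙ, sinθₙsinφₙ, cosθₙ) = (-0.071416, +0.016631, -0.997308), ω = 2.3442.
R = I cosω + sinω [n̂]ₓ + (1−cosω) n̂n̂ᵀ gives
  R = [-0.689912, +0.711593, +0.132879; -0.715628, -0.698105, +0.022928; +0.109079, -0.079273, +0.990867]
β = atan2(√(R₁₃²+R₂₃²), R₃₃) = 0.135254; α = atan2(R₂₃, R₁₃) mod 2π = 0.170869; γ = atan2(R₃₂, −R₃₁) mod 2π = 3.770047
d^4_{0,-3}(β=0.1353) via the finite sum:
c=cos(0.135254/2)=0.997714, s=sin(0.135254/2)=0.067576; N=√[24·24·1·5040]=1703.830978
Admissible k: 0..1 (factorial args all ≥0)
  k=0: (−1)^3·1703.8310/(144)·0.9977^5·0.0676^3 = -0.003610
  k=1: (−1)^4·1703.8310/(144)·0.9977^3·0.0676^5 = +0.000017
d^4_{0,-3}(0.1353) = -0.003610 +0.000017 = -0.003593

d=-0.0036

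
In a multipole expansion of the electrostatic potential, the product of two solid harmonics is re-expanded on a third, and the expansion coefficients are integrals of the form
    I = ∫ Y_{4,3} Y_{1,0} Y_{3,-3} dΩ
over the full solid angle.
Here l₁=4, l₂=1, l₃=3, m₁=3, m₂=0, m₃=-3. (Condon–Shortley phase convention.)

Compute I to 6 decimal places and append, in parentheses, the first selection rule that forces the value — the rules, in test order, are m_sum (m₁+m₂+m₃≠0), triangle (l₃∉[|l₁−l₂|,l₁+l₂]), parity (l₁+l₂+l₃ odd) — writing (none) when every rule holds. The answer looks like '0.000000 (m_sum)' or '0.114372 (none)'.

-0.162868 (none)

Rules hold: Σm=0, L=8 even, 3≤3≤5.
N = 9·3·7 = 189
Δ = 2!·6!·0!/9! = 1/252
Racah Σ t=1..1: t=1:−1/36 = -1/36
⇒ 3j(4 1 3; 0 0 0)² = 4/63, sgn +1
Racah Σ t=1..1: t=1:−1/720 = -1/720
⇒ 3j(4 1 3; 3 0 -3)² = 1/36, sgn -1
4πI² = N·(3j₀)²·(3jₘ)² = 1/3
I = -1·√(0.333333/4π) = -0.16286750
No selection rule forces the value: the integral is nonzero (none).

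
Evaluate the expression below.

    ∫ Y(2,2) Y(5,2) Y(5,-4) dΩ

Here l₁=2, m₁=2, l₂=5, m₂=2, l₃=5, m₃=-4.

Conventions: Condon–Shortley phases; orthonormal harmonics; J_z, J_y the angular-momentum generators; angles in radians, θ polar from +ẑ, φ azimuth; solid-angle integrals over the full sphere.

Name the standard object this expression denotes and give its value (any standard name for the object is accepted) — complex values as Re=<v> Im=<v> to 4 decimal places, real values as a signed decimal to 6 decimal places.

This is a Gaunt coefficient — the integral of a triple product of spherical harmonics over the sphere.
m-sum 0 ✓  L=12 even ✓  3≤5≤7 ✓
Π(2lᵢ+1) = 5×11×11 = 605
triangle coeff Δ(2,5,5) = 1/38610
Σ_t [0,2]: t=0:+1/2880 t=1:−1/576 t=2:+1/2880 = -1/960
(3j)²=10/429 [(2 5 5; 0 0 0)], sign=+1
Σ_t [0,0]: t=0:+1/20160 = 1/20160
(3j)²=12/715 [(2 5 5; 2 2 -4)], sign=-1
⇒ 4πI² = 40/169
I = (-1)√(40/169/(4π)) = -0.13724032

Gaunt coefficient, -0.137240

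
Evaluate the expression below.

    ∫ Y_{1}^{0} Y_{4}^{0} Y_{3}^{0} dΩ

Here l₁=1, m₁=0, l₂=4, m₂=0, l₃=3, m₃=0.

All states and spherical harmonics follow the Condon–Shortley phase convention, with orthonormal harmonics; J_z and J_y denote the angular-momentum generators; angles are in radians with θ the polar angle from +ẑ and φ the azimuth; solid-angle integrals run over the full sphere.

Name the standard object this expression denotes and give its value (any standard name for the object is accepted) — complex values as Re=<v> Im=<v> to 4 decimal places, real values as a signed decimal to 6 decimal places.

Gaunt coefficient, +0.246233

This is a Gaunt coefficient — the integral of a triple product of spherical harmonics over the sphere.
m-sum 0 ✓  L=8 even ✓  3≤3≤5 ✓
Π(2lᵢ+1) = 3×9×7 = 189
triangle coeff Δ(1,4,3) = 1/252
Σ_t [1,1]: t=1:−1/36 = -1/36
(3j)²=4/63 [(1 4 3; 0 0 0)], sign=+1
(m-triple is (0,0,0) — same symbol as above.)
⇒ 4πI² = 16/21
I = (+1)√(16/21/(4π)) = 0.24623252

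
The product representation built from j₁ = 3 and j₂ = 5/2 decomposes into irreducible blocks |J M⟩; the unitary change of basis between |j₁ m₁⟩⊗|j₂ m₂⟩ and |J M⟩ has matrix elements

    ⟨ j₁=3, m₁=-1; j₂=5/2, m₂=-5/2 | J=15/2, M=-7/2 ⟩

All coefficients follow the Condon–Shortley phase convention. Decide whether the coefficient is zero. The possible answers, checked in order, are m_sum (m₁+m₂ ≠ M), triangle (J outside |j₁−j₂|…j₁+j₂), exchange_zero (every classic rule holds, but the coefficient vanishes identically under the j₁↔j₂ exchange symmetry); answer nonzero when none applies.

m-sum: m₁+m₂ = -1+(-5/2) = -7/2, M = -7/2  ✓
triangle: need |j₁−j₂| ≤ J ≤ j₁+j₂, i.e. J ∈ [1/2, 11/2]; J = 15/2 is outside ✗ ⇒ coefficient is 0

triangle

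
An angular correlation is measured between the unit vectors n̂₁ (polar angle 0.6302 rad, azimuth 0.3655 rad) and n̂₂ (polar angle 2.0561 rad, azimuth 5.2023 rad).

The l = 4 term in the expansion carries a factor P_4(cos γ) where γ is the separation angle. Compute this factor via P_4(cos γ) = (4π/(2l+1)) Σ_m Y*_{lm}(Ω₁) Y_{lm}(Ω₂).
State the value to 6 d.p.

Term-by-term m-sum for l=4 (normalisation 4π/9 = 1.396263):
  m=-4: Y*=(0.005795, 0.053056)  Y=(-0.102703, -0.250672)  product (0.012704, -0.006902)
  m=-3: Y*=(0.094519, 0.184110)  Y=(0.402014, 0.040768)  product (0.030492, 0.077868)
  m=-2: Y*=(0.308693, 0.276811)  Y=(-0.076298, 0.113714)  product (-0.055030, 0.013982)
  m=-1: Y*=(0.330063, 0.126314)  Y=(0.135647, 0.254366)  product (0.012642, 0.101091)
  m=+0: Y*=(-0.176674, -0.000000)  Y=(-0.197900, 0.000000)  product (0.034964, 0.000000)
  m=+1: Y*=(-0.330063, 0.126314)  Y=(-0.135647, 0.254366)  product (0.012642, -0.101091)
  m=+2: Y*=(0.308693, -0.276811)  Y=(-0.076298, -0.113714)  product (-0.055030, -0.013982)
  m=+3: Y*=(-0.094519, 0.184110)  Y=(-0.402014, 0.040768)  product (0.030492, -0.077868)
  m=+4: Y*=(0.005795, -0.053056)  Y=(-0.102703, 0.250672)  product (0.012704, 0.006902)
Accumulated sum (0.036581, 0.000000); after 4π/(2l+1) scaling, (0.051077, 0.000000) ⇒ P_4 = 0.051077

0.051077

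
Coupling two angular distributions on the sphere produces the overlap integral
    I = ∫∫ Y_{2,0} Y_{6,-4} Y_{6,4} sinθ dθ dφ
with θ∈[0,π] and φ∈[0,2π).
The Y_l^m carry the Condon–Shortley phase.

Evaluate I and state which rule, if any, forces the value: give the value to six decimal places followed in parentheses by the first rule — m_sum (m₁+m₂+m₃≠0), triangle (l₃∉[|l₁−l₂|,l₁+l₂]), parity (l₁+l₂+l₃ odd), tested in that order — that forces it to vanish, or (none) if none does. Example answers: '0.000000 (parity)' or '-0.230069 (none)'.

Rules hold: Σm=0, L=14 even, 4≤6≤8.
N = 5·13·13 = 845
Δ = 2!·2!·10!/15! = 1/90090
Racah Σ t=0..2: t=0:+1/69120 t=1:−1/14400 t=2:+1/69120 = -7/172800
⇒ 3j(2 6 6; 0 0 0)² = 14/715, sgn -1
Racah Σ t=0..2: t=0:+1/322560 t=1:−1/362880 t=2:+1/14515200 = 1/2419200
⇒ 3j(2 6 6; 0 -4 4)² = 2/5005, sgn +1
4πI² = N·(3j₀)²·(3jₘ)² = 4/605
I = -1·√(0.00661157/4π) = -0.02293757
No selection rule forces the value: the integral is nonzero (none).

-0.022938 (none)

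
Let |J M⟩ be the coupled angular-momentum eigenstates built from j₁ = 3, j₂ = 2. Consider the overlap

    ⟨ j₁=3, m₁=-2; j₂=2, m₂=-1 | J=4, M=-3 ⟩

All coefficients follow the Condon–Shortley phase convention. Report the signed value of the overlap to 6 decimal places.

−√(1/20) = -0.223607

√[9·1!5!3!/10! · 1!5!1!3!1!7!] = √(6480)
  +(−1)^0/∏(0,1,5,1,0,2)! = 1/240  (running 1/240)
  +(−1)^1/∏(1,0,4,0,1,3)! = -1/144  (running -1/360)
⟨..|..⟩ = √(6480)·(-1/360) = -0.223607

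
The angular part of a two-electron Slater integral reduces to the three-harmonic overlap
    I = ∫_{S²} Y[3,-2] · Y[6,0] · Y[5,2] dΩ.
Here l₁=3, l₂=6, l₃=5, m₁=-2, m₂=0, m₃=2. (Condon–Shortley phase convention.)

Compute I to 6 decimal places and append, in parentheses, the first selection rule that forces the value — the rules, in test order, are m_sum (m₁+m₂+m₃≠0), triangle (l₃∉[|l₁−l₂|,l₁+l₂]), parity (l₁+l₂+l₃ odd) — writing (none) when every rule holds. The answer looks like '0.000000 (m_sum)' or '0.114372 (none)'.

-0.165130 (none)

Checks pass: Σm=0; 14 even; l₃=5∈[3,9].
(2·3+1)(2·6+1)(2·5+1) = 1001
Δ: 4! 2! 8! / 15! → 1/675675
sum: t=1:−1/8640 t=2:+1/2304 t=3:−1/8640 = 7/34560
3j²(3 6 5; 0 0 0) = Δ·Π!·Σ² = 7/429  (sign -1)
sum: t=3:−1/8640 t=4:+1/34560 = -1/11520
3j²(3 6 5; -2 0 2) = Δ·Π!·Σ² = 3/143  (sign +1)
combine: 4πI² = 1001·7/429·3/143 = 49/143
take √, sign -1: I = -0.16512966
No selection rule forces the value: the integral is nonzero (none).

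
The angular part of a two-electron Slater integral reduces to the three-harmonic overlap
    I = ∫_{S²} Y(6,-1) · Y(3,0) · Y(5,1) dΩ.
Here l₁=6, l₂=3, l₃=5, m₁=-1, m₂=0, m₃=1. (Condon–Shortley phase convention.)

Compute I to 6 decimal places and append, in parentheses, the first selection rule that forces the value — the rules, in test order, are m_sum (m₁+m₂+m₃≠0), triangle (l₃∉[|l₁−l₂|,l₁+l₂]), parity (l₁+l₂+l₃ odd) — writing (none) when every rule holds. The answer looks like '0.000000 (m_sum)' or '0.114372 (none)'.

Checks pass: Σm=0; 14 even; l₃=5∈[3,9].
(2·6+1)(2·3+1)(2·5+1) = 1001
Δ: 4! 8! 2! / 15! → 1/675675
sum: t=1:−1/8640 t=2:+1/2304 t=3:−1/8640 = 7/34560
3j²(6 3 5; 0 0 0) = Δ·Π!·Σ² = 7/429  (sign -1)
sum: t=1:−1/17280 t=2:+1/2880 t=3:−1/6912 = 1/6912
3j²(6 3 5; -1 0 1) = Δ·Π!·Σ² = 5/429  (sign +1)
combine: 4πI² = 1001·7/429·5/429 = 245/1287
take √, sign -1: I = -0.12308038
No selection rule forces the value: the integral is nonzero (none).

-0.123080 (none)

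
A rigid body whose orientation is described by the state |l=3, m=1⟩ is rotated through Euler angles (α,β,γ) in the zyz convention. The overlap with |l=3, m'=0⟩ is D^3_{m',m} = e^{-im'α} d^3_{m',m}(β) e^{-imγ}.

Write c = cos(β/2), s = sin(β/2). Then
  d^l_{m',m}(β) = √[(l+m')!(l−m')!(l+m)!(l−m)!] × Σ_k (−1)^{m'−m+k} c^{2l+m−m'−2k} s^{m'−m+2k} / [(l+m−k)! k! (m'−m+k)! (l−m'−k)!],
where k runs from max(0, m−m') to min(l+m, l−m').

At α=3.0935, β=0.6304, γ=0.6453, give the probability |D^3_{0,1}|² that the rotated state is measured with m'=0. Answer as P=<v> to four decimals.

First d^3_{0,1}(β=0.6304), then the phase factors e^{-i(0)α} and e^{-i(1)γ}:
c=cos(0.630400/2)=0.950734, s=sin(0.630400/2)=0.310007; N=√[6·6·24·2]=41.569219
The bounds max(0,m−m')=1 and min(l+m,l−m')=3 give 3 terms
  k=1: (−1)^0·41.5692/(12)·0.9507^5·0.3100^1 = +0.834176
  k=2: (−1)^1·41.5692/(4)·0.9507^3·0.3100^3 = -0.266074
  k=3: (−1)^2·41.5692/(12)·0.9507^1·0.3100^5 = +0.009430
d^3_{0,1}(0.6304) = +0.834176 -0.266074 +0.009430 = +0.577532
|D^3_{0,1}|² = |d^3_{0,1}(β)|² = (+0.577532)² = 0.333543 (the z-rotation phases have unit modulus)

P=0.3335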